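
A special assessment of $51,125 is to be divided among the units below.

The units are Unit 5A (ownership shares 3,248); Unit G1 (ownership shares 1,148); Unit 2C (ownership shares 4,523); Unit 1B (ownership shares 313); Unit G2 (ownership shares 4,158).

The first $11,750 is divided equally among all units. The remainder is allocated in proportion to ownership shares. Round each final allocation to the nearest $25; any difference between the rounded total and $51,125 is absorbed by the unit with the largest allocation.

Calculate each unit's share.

Unit 5A: $11,900; Unit G1: $5,725; Unit 2C: $15,650; Unit 1B: $3,275; Unit G2: $14,575

$11,750 shared equally gives $2,350 per unit.
Remainder $39,375 by ownership shares (total 13,390): Unit 5A 9,551.16 → $9,550; Unit G1 3,375.84 → $3,375; Unit 2C 13,300.46 → $13,300; Unit 1B 920.42 → $925; Unit G2 12,227.13 → $12,225.
Totals: Unit 5A $2,350 + $9,550 = $11,900; Unit G1 $2,350 + $3,375 = $5,725; Unit 2C $2,350 + $13,300 = $15,650; Unit 1B $2,350 + $925 = $3,275; Unit G2 $2,350 + $12,225 = $14,575.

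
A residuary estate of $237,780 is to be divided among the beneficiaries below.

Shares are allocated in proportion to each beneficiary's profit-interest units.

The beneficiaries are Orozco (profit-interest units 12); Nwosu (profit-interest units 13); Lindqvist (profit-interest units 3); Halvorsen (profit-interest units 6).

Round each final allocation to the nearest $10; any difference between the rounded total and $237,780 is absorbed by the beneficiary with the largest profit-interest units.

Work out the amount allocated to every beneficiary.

Orozco: $83,920 · Nwosu: $90,920 · Lindqvist: $20,980 · Halvorsen: $41,960

Profit-interest units total: 12 + 13 + 3 + 6 = 34.
Pro-rata amounts: Orozco 83,922.35; Nwosu 90,915.88; Lindqvist 20,980.59; Halvorsen 41,961.18.
Rounded to nearest $10: Orozco $83,920; Nwosu $90,920; Lindqvist $20,980; Halvorsen $41,960. Sum = $237,780.
No rounding difference to absorb.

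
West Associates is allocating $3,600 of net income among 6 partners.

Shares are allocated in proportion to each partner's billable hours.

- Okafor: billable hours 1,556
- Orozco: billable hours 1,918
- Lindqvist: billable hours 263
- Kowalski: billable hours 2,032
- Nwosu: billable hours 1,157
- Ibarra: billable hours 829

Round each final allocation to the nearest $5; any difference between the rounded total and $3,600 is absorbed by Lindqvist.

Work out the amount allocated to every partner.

Billable hours total: 7,755.
Unrounded shares: Okafor 1,556/7,755 × $3,600 = 722.32; Orozco 1,918/7,755 × $3,600 = 890.37; Lindqvist 263/7,755 × $3,600 = 122.09; Kowalski 2,032/7,755 × $3,600 = 943.29; Nwosu 1,157/7,755 × $3,600 = 537.10; Ibarra 829/7,755 × $3,600 = 384.84.
At nearest $5: Okafor $720; Orozco $890; Lindqvist $120; Kowalski $945; Nwosu $535; Ibarra $385. Sum = $3,595.
Difference $3,600 − $3,595 = +$5 applied to Lindqvist: Lindqvist becomes $125.

Okafor: $720 · Orozco: $890 · Lindqvist: $125 · Kowalski: $945 · Nwosu: $535 · Ibarra: $385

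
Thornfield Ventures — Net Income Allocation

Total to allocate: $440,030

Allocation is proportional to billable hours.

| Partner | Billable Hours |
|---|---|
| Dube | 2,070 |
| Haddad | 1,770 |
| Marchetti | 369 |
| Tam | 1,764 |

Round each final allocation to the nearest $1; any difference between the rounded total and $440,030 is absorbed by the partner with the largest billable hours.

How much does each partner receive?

Sum of billable hours: 5,973.
Pro-rata amounts: Dube 2,070/5,973 × $440,030 = 152,496.58; Haddad 1,770/5,973 × $440,030 = 130,395.63; Marchetti 369/5,973 × $440,030 = 27,184.17; Tam 1,764/5,973 × $440,030 = 129,953.61.
Rounded to nearest $1: Dube $152,497; Haddad $130,396; Marchetti $27,184; Tam $129,954. Sum = $440,031.
Difference $440,030 − $440,031 = −$1 applied to largest billable hours (Dube): Dube becomes $152,496.

Dube: $152,496; Haddad: $130,396; Marchetti: $27,184; Tam: $129,954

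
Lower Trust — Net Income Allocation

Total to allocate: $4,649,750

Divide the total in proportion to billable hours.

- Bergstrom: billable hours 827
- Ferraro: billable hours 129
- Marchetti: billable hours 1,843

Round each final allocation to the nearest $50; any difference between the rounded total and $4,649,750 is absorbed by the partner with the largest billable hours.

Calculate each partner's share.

Billable hours total: 2,799.
Proportional shares: Bergstrom 827/2,799 × $4,649,750 = 1,373,827.53; Ferraro 129/2,799 × $4,649,750 = 214,297.16; Marchetti 1,843/2,799 × $4,649,750 = 3,061,625.31.
Rounded to nearest $50: Bergstrom $1,373,850; Ferraro $214,300; Marchetti $3,061,650. Sum = $4,649,800.
Difference $4,649,750 − $4,649,800 = −$50 applied to largest billable hours (Marchetti): Marchetti becomes $3,061,600.

Bergstrom: $1,373,850 · Ferraro: $214,300 · Marchetti: $3,061,600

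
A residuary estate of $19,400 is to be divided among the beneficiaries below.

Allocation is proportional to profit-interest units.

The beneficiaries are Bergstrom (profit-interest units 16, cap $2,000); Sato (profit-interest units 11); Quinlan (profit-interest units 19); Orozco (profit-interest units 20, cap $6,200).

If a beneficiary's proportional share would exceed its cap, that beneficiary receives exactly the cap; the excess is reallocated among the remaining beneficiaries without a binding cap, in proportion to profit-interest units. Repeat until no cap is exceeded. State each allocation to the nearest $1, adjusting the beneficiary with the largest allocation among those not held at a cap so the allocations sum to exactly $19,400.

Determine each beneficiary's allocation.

Profit-interest units total: 66.
Proportional shares (ignoring caps): Bergstrom 4,703.03; Sato 3,233.33; Quinlan 5,584.85; Orozco 5,878.79.
Held at cap: Bergstrom ($2,000); remaining pool $17,400 reallocated over remaining profit-interest units 50.
Held at cap: Orozco ($6,200); remaining pool $11,200 reallocated over remaining profit-interest units 30.
Redistributed shares: Sato 4,106.67 → $4,107; Quinlan 7,093.33 → $7,093.

Bergstrom: $2,000 · Sato: $4,107 · Quinlan: $7,093 · Orozco: $6,200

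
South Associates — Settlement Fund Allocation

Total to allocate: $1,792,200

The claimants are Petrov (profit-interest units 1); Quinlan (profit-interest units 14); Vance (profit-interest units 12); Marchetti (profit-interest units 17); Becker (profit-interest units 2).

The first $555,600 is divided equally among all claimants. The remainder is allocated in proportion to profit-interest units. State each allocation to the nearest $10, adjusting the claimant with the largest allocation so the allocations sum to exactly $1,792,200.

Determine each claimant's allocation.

Equal tier: $555,600 ÷ 5 = $111,120 apiece.
Remainder $1,236,600 by profit-interest units (total 46): Petrov 26,882.61 → $26,880; Quinlan 376,356.52 → $376,360; Vance 322,591.30 → $322,590; Marchetti 457,004.35 → $457,000; Becker 53,765.22 → $53,770.
Totals: Petrov $111,120 + $26,880 = $138,000; Quinlan $111,120 + $376,360 = $487,480; Vance $111,120 + $322,590 = $433,710; Marchetti $111,120 + $457,000 = $568,120; Becker $111,120 + $53,770 = $164,890.

Petrov: $138,000 · Quinlan: $487,480 · Vance: $433,710 · Marchetti: $568,120 · Becker: $164,890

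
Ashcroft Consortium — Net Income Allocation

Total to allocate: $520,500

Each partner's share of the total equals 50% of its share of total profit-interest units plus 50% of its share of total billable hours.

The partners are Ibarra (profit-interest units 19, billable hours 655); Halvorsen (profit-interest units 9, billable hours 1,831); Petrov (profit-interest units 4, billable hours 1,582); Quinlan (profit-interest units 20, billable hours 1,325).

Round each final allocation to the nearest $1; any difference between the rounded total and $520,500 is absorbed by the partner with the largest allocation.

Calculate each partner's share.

Profit-interest units total 52; billable hours total 5,393.
Composite weights (50% profit-interest units + 50% billable hours): Ibarra 0.2434; Halvorsen 0.2563; Petrov 0.1851; Quinlan 0.3152.
Raw shares: Ibarra 126,699.68; Halvorsen 133,401.84; Petrov 96,361.80; Quinlan 164,036.68.
At nearest $1: Ibarra $126,700; Halvorsen $133,402; Petrov $96,362; Quinlan $164,037. Sum = $520,501.
Difference $520,500 − $520,501 = −$1 applied to largest allocation (Quinlan): Quinlan becomes $164,036.

Ibarra: $126,700 | Halvorsen: $133,402 | Petrov: $96,362 | Quinlan: $164,036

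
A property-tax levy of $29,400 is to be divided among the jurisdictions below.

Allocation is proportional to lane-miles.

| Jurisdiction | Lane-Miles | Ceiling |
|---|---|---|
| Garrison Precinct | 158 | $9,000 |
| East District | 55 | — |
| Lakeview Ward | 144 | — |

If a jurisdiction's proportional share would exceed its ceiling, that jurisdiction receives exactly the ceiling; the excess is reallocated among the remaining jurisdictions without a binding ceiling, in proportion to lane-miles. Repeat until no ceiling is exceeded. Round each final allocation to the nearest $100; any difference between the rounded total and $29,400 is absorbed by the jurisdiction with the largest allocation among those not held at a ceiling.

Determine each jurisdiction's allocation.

Lane-miles total: 357.
Unconstrained shares: Garrison Precinct 13,011.76; East District 4,529.41; Lakeview Ward 11,858.82.
Held at cap: Garrison Precinct ($9,000); remaining pool $20,400 reallocated over remaining lane-miles 199.
Shares after redistribution: East District 5,638.19 → $5,600; Lakeview Ward 14,761.81 → $14,800.

Garrison Precinct: $9,000; East District: $5,600; Lakeview Ward: $14,800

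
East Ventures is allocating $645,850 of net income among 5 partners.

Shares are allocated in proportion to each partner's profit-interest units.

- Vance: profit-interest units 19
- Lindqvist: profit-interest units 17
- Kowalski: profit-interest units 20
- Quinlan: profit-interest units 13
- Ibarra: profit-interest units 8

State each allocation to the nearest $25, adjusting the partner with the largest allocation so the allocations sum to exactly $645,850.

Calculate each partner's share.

Combined profit-interest units = 77.
Raw shares: Vance 19/77 × $645,850 = 159,365.58; Lindqvist 17/77 × $645,850 = 142,590.26; Kowalski 20/77 × $645,850 = 167,753.25; Quinlan 13/77 × $645,850 = 109,039.61; Ibarra 8/77 × $645,850 = 67,101.30.
After rounding ($25): Vance $159,375; Lindqvist $142,600; Kowalski $167,750; Quinlan $109,050; Ibarra $67,100. Sum = $645,875.
Difference $645,850 − $645,875 = −$25 applied to largest allocation (Kowalski): Kowalski becomes $167,725.

Vance: $159,375 · Lindqvist: $142,600 · Kowalski: $167,725 · Quinlan: $109,050 · Ibarra: $67,100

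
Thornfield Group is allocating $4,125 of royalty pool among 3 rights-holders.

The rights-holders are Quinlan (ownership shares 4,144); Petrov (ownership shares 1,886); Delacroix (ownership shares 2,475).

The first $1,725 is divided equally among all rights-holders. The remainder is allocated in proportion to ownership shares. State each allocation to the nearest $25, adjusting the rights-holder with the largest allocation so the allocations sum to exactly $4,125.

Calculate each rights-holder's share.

Quinlan: $1,750 | Petrov: $1,100 | Delacroix: $1,275

First tranche $1,725 split equally: $575 each.
Remainder $2,400 by ownership shares (total 8,505): Quinlan 1,169.38 → $1,175; Petrov 532.20 → $525; Delacroix 698.41 → $700.
Totals: Quinlan $575 + $1,175 = $1,750; Petrov $575 + $525 = $1,100; Delacroix $575 + $700 = $1,275.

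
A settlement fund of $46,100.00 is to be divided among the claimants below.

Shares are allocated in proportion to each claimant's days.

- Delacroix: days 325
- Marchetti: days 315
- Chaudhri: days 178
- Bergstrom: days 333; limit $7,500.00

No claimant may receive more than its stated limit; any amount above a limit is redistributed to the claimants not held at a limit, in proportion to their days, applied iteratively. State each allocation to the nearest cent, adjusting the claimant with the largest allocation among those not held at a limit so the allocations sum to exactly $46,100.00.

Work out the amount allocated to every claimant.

Combined days = 1,151.
Unconstrained shares: Delacroix 13,016.9418; Marchetti 12,616.4205; Chaudhri 7,129.2789; Bergstrom 13,337.3588.
Capped: Bergstrom ($7,500.00); balance $38,600.00 reallocated over remaining days 818.
Remaining shares: Delacroix 15,336.1858 → $15,336.19; Marchetti 14,864.3032 → $14,864.30; Chaudhri 8,399.5110 → $8,399.51.

Delacroix: $15,336.19; Marchetti: $14,864.30; Chaudhri: $8,399.51; Bergstrom: $7,500.00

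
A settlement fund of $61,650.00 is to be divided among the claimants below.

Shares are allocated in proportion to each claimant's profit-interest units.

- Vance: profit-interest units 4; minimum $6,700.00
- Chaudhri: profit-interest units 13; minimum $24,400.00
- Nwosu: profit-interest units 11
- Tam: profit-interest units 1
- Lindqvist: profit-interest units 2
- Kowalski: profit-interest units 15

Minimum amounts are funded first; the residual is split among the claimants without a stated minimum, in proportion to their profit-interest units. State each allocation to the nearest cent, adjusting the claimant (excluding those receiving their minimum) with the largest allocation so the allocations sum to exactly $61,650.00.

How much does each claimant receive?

Guaranteed amounts: Vance $6,700.00; Chaudhri $24,400.00. Remaining pool $30,550.00.
Remaining pool split over remaining profit-interest units 29: Nwosu 11,587.9310 → $11,587.93; Tam 1,053.4483 → $1,053.45; Lindqvist 2,106.8966 → $2,106.90; Kowalski 15,801.7241 → $15,801.72.

Vance: $6,700.00; Chaudhri: $24,400.00; Nwosu: $11,587.93; Tam: $1,053.45; Lindqvist: $2,106.90; Kowalski: $15,801.72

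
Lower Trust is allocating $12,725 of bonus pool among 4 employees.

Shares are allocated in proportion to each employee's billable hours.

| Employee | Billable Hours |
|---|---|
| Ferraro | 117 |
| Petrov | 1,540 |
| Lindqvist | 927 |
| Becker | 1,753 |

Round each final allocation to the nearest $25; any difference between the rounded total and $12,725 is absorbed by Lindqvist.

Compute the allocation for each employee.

Ferraro: $350; Petrov: $4,525; Lindqvist: $2,700; Becker: $5,150

Total billable hours = 4,337.
Pro-rata amounts: Ferraro 117/4,337 × $12,725 = 343.28; Petrov 1,540/4,337 × $12,725 = 4,518.45; Lindqvist 927/4,337 × $12,725 = 2,719.87; Becker 1,753/4,337 × $12,725 = 5,143.40.
After rounding ($25): Ferraro $350; Petrov $4,525; Lindqvist $2,725; Becker $5,150. Sum = $12,750.
Difference $12,725 − $12,750 = −$25 applied to Lindqvist: Lindqvist becomes $2,700.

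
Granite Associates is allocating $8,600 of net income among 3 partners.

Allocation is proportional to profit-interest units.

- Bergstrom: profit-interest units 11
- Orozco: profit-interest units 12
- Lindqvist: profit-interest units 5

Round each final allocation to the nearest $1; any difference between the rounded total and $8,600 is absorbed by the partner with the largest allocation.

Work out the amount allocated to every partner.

Bergstrom: $3,379; Orozco: $3,685; Lindqvist: $1,536

Sum of profit-interest units: 28.
Raw shares: Bergstrom 11/28 × $8,600 = 3,378.57; Orozco 12/28 × $8,600 = 3,685.71; Lindqvist 5/28 × $8,600 = 1,535.71.
At nearest $1: Bergstrom $3,379; Orozco $3,686; Lindqvist $1,536. Sum = $8,601.
Difference $8,600 − $8,601 = −$1 applied to largest allocation (Orozco): Orozco becomes $3,685.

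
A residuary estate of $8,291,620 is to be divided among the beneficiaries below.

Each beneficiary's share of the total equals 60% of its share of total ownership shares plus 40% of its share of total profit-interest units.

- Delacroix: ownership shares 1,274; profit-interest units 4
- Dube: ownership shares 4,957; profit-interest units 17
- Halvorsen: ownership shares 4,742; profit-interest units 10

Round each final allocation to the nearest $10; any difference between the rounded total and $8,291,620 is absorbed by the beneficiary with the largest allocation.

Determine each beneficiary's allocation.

Totals — ownership shares 10,973, profit-interest units 31.
Composite weights (60% ownership shares + 40% profit-interest units): Delacroix 0.1213; Dube 0.4904; Halvorsen 0.3883.
Proportional shares: Delacroix 1,005,564.56; Dube 4,066,226.65; Halvorsen 3,219,828.78.
At nearest $10: Delacroix $1,005,560; Dube $4,066,230; Halvorsen $3,219,830. Sum = $8,291,620.
No rounding difference to absorb.

Delacroix: $1,005,560; Dube: $4,066,230; Halvorsen: $3,219,830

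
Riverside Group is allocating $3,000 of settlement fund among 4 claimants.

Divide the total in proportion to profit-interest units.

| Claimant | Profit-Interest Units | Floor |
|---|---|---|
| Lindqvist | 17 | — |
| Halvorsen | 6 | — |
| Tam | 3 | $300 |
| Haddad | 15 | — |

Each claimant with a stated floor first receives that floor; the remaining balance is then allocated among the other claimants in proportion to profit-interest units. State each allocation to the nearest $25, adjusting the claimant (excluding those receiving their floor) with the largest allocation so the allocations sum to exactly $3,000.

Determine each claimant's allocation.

Guaranteed amounts: Tam $300. Residual $2,700.
Residual split over remaining profit-interest units 38: Lindqvist 1,207.89 → $1,200; Halvorsen 426.32 → $425; Haddad 1,065.79 → $1,075.

Lindqvist: $1,200 · Halvorsen: $425 · Tam: $300 · Haddad: $1,075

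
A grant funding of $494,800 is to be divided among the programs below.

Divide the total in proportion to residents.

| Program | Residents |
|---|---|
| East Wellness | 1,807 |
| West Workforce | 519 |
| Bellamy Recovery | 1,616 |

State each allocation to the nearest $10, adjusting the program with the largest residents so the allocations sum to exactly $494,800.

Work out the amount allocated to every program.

East Wellness: $226,820 | West Workforce: $65,140 | Bellamy Recovery: $202,840

Total residents = 3,942.
Unrounded shares: East Wellness 1,807/3,942 × $494,800 = 226,814.71; West Workforce 519/3,942 × $494,800 = 65,144.90; Bellamy Recovery 1,616/3,942 × $494,800 = 202,840.39.
After rounding ($10): East Wellness $226,810; West Workforce $65,140; Bellamy Recovery $202,840. Sum = $494,790.
Difference $494,800 − $494,790 = +$10 applied to largest residents (East Wellness): East Wellness becomes $226,820.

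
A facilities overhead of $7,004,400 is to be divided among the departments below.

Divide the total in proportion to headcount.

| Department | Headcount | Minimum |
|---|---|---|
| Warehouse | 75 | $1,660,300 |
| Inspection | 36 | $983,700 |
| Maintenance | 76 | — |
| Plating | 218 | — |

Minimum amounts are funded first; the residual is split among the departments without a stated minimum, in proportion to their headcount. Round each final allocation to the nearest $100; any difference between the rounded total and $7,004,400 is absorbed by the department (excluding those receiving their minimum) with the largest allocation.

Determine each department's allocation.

Fund the minimums — Warehouse $1,660,300; Inspection $983,700. Remaining pool $4,360,400.
Remaining pool split over remaining headcount 294: Maintenance 1,127,178.23 → $1,127,200; Plating 3,233,221.77 → $3,233,200.

Warehouse: $1,660,300 | Inspection: $983,700 | Maintenance: $1,127,200 | Plating: $3,233,200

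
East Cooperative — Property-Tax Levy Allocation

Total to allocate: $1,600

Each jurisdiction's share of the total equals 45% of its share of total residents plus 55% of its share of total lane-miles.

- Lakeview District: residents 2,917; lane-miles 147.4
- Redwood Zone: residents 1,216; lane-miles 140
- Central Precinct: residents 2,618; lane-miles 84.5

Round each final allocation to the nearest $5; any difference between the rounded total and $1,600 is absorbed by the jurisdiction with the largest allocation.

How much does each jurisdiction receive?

Totals — residents 6,751, lane-miles 371.9.
Combined weights (45% residents + 55% lane-miles): Lakeview District 0.4124; Redwood Zone 0.2881; Central Precinct 0.2995.
Proportional shares: Lakeview District 659.88; Redwood Zone 460.96; Central Precinct 479.16.
At nearest $5: Lakeview District $660; Redwood Zone $460; Central Precinct $480. Sum = $1,600.
Rounded total matches; no reconciliation needed.

Lakeview District: $660 | Redwood Zone: $460 | Central Precinct: $480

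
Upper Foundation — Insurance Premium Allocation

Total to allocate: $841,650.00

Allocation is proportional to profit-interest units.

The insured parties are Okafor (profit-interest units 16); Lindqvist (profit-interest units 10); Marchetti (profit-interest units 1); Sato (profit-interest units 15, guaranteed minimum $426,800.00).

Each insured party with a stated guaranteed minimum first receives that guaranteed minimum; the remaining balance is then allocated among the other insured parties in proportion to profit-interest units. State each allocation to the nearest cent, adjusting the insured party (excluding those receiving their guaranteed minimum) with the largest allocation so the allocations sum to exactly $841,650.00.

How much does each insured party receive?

Fund the minimums — Sato $426,800.00. Balance $414,850.00.
Balance split over remaining profit-interest units 27: Okafor 245,837.0370 → $245,837.04; Lindqvist 153,648.1481 → $153,648.15; Marchetti 15,364.8148 → $15,364.81.

Okafor: $245,837.04; Lindqvist: $153,648.15; Marchetti: $15,364.81; Sato: $426,800.00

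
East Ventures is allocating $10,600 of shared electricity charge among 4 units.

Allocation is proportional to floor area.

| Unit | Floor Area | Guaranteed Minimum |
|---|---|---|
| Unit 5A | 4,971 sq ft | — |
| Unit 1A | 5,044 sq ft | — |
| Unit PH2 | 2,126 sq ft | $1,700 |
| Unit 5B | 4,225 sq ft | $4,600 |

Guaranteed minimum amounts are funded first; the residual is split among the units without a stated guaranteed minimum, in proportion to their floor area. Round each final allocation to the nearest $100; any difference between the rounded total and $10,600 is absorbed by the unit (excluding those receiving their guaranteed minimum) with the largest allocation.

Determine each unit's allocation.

Unit 5A: $2,100; Unit 1A: $2,200; Unit PH2: $1,700; Unit 5B: $4,600

Fund the minimums — Unit PH2 $1,700; Unit 5B $4,600. Residual $4,300.
Residual split over remaining floor area 10,015: Unit 5A 2,134.33 → $2,100; Unit 1A 2,165.67 → $2,200.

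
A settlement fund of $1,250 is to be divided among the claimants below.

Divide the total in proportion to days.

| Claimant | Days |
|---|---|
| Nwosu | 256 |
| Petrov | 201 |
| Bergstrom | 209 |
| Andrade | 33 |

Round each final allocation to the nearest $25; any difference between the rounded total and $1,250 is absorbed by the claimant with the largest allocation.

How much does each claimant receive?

Combined days = 699.
Pro-rata amounts: Nwosu 256/699 × $1,250 = 457.80; Petrov 201/699 × $1,250 = 359.44; Bergstrom 209/699 × $1,250 = 373.75; Andrade 33/699 × $1,250 = 59.01.
At nearest $25: Nwosu $450; Petrov $350; Bergstrom $375; Andrade $50. Sum = $1,225.
Difference $1,250 − $1,225 = +$25 applied to largest allocation (Nwosu): Nwosu becomes $475.

Nwosu: $475; Petrov: $350; Bergstrom: $375; Andrade: $50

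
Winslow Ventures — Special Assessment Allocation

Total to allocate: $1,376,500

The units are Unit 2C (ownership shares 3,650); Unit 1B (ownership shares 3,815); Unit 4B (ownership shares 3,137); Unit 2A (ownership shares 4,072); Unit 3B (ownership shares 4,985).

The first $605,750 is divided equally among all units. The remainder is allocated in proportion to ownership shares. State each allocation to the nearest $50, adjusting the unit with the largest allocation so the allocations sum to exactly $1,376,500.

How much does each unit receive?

Unit 2C: $264,250 · Unit 1B: $270,700 · Unit 4B: $244,150 · Unit 2A: $280,800 · Unit 3B: $316,600

Equal tier: $605,750 ÷ 5 = $121,150 apiece.
Remainder $770,750 by ownership shares (total 19,659): Unit 2C 143,101.76 → $143,100; Unit 1B 149,570.74 → $149,550; Unit 4B 122,989.10 → $123,000; Unit 2A 159,646.68 → $159,650; Unit 3B 195,441.72 → $195,450.
Totals: Unit 2C $121,150 + $143,100 = $264,250; Unit 1B $121,150 + $149,550 = $270,700; Unit 4B $121,150 + $123,000 = $244,150; Unit 2A $121,150 + $159,650 = $280,800; Unit 3B $121,150 + $195,450 = $316,600.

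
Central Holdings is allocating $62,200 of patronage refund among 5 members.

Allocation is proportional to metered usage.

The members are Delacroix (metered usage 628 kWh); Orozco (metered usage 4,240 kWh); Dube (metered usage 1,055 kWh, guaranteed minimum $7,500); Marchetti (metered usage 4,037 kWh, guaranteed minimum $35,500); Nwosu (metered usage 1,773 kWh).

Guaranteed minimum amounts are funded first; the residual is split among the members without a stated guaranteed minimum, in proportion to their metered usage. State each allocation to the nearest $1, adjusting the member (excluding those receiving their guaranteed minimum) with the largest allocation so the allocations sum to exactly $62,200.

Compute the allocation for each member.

Fund the minimums — Dube $7,500; Marchetti $35,500. Residual $19,200.
Residual split over remaining metered usage 6,641: Delacroix 1,815.63 → $1,816; Orozco 12,258.39 → $12,258; Nwosu 5,125.98 → $5,126.

Delacroix: $1,816 | Orozco: $12,258 | Dube: $7,500 | Marchetti: $35,500 | Nwosu: $5,126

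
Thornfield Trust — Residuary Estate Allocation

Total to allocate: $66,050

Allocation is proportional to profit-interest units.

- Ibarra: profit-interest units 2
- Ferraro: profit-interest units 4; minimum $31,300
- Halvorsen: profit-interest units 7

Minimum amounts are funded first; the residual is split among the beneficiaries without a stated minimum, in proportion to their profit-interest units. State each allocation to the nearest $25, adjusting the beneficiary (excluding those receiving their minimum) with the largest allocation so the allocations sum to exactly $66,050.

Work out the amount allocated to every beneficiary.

Ibarra: $7,725; Ferraro: $31,300; Halvorsen: $27,025

Guaranteed amounts: Ferraro $31,300. Remaining pool $34,750.
Remaining pool split over remaining profit-interest units 9: Ibarra 7,722.22 → $7,725; Halvorsen 27,027.78 → $27,025.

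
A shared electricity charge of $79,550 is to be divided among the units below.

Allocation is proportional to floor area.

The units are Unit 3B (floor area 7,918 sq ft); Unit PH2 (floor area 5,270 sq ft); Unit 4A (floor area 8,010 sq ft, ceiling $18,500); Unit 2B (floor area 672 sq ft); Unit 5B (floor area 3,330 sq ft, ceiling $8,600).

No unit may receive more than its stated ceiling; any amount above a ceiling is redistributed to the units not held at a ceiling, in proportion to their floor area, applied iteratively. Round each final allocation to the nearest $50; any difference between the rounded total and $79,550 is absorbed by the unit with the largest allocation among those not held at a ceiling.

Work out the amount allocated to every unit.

Floor area total: 25,200.
Unconstrained shares: Unit 3B 24,995.12; Unit PH2 16,636.05; Unit 4A 25,285.54; Unit 2B 2,121.33; Unit 5B 10,511.96.
Capped: Unit 4A ($18,500), Unit 5B ($8,600); residual $52,450 reallocated over remaining floor area 13,860.
Remaining shares: Unit 3B 29,963.86 → $29,950; Unit PH2 19,943.11 → $19,950; Unit 2B 2,543.03 → $2,550.

Unit 3B: $29,950; Unit PH2: $19,950; Unit 4A: $18,500; Unit 2B: $2,550; Unit 5B: $8,600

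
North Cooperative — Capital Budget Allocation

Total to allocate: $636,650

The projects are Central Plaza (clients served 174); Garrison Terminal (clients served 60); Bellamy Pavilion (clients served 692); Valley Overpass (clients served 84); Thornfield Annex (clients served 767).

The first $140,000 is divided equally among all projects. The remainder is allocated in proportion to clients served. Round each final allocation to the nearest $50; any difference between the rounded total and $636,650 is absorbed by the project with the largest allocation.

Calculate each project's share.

Equal tier: $140,000 ÷ 5 = $28,000 apiece.
Remainder $496,650 by clients served (total 1,777): Central Plaza 48,630.89 → $48,650; Garrison Terminal 16,769.27 → $16,750; Bellamy Pavilion 193,405.63 → $193,400; Valley Overpass 23,476.98 → $23,500; Thornfield Annex 214,367.22 → $214,350.
Totals: Central Plaza $28,000 + $48,650 = $76,650; Garrison Terminal $28,000 + $16,750 = $44,750; Bellamy Pavilion $28,000 + $193,400 = $221,400; Valley Overpass $28,000 + $23,500 = $51,500; Thornfield Annex $28,000 + $214,350 = $242,350.

Central Plaza: $76,650 · Garrison Terminal: $44,750 · Bellamy Pavilion: $221,400 · Valley Overpass: $51,500 · Thornfield Annex: $242,350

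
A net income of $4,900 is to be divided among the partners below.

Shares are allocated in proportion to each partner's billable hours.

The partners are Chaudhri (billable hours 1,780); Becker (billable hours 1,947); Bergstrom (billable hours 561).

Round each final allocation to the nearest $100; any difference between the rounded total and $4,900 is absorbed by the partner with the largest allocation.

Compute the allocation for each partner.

Sum of billable hours: 4,288.
Raw shares: Chaudhri 1,780/4,288 × $4,900 = 2,034.05; Becker 1,947/4,288 × $4,900 = 2,224.88; Bergstrom 561/4,288 × $4,900 = 641.07.
After rounding ($100): Chaudhri $2,000; Becker $2,200; Bergstrom $600. Sum = $4,800.
Difference $4,900 − $4,800 = +$100 applied to largest allocation (Becker): Becker becomes $2,300.

Chaudhri: $2,000 | Becker: $2,300 | Bergstrom: $600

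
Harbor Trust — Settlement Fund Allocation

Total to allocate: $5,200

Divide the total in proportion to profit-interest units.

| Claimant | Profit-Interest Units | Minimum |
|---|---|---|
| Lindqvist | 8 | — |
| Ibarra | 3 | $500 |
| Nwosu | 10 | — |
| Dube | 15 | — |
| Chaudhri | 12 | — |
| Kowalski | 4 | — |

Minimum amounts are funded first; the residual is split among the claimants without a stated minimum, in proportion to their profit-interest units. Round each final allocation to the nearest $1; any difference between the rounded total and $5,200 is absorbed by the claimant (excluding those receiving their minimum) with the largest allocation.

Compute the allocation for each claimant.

Lindqvist: $767; Ibarra: $500; Nwosu: $959; Dube: $1,439; Chaudhri: $1,151; Kowalski: $384

Minimums first: Ibarra $500. Remaining pool $4,700.
Remaining pool split over remaining profit-interest units 49: Lindqvist 767.35 → $767; Nwosu 959.18 → $959; Dube 1,438.78 → $1,439; Chaudhri 1,151.02 → $1,151; Kowalski 383.67 → $384.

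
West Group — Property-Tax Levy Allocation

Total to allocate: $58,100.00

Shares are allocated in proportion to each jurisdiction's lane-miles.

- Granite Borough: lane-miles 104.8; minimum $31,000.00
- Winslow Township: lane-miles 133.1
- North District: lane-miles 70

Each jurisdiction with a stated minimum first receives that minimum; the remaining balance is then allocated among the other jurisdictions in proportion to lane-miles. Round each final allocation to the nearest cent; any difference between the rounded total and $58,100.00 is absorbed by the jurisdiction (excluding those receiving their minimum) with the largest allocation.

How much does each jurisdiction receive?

Granite Borough: $31,000.00 · Winslow Township: $17,759.77 · North District: $9,340.23

Guaranteed amounts: Granite Borough $31,000.00. Balance $27,100.00.
Balance split over remaining lane-miles 203.1: Winslow Township 17,759.7735 → $17,759.77; North District 9,340.2265 → $9,340.23.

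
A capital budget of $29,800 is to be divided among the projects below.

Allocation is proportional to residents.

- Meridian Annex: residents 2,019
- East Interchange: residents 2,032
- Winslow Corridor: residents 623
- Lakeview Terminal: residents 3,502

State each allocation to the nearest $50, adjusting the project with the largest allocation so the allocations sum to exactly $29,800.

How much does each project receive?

Sum of residents: 8,176.
Unrounded shares: Meridian Annex 2,019/8,176 × $29,800 = 7,358.88; East Interchange 2,032/8,176 × $29,800 = 7,406.26; Winslow Corridor 623/8,176 × $29,800 = 2,270.72; Lakeview Terminal 3,502/8,176 × $29,800 = 12,764.14.
At nearest $50: Meridian Annex $7,350; East Interchange $7,400; Winslow Corridor $2,250; Lakeview Terminal $12,750. Sum = $29,750.
Difference $29,800 − $29,750 = +$50 applied to largest allocation (Lakeview Terminal): Lakeview Terminal becomes $12,800.

Meridian Annex: $7,350 | East Interchange: $7,400 | Winslow Corridor: $2,250 | Lakeview Terminal: $12,800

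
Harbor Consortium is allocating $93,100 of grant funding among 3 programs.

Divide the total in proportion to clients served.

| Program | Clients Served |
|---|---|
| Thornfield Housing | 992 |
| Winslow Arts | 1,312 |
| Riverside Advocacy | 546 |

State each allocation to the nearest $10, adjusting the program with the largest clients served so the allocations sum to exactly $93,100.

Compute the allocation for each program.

Total clients served = 2,850.
Unrounded shares: Thornfield Housing 992/2,850 × $93,100 = 32,405.33; Winslow Arts 1,312/2,850 × $93,100 = 42,858.67; Riverside Advocacy 546/2,850 × $93,100 = 17,836.00.
Rounded to nearest $10: Thornfield Housing $32,410; Winslow Arts $42,860; Riverside Advocacy $17,840. Sum = $93,110.
Difference $93,100 − $93,110 = −$10 applied to largest clients served (Winslow Arts): Winslow Arts becomes $42,850.

Thornfield Housing: $32,410; Winslow Arts: $42,850; Riverside Advocacy: $17,840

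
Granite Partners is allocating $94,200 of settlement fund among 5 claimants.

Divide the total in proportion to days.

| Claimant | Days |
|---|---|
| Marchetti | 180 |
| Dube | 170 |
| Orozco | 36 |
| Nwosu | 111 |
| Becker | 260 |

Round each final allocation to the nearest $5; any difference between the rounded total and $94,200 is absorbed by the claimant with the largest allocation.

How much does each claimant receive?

Marchetti: $22,400; Dube: $21,155; Orozco: $4,480; Nwosu: $13,815; Becker: $32,350

Days total: 757.
Raw shares: Marchetti 180/757 × $94,200 = 22,398.94; Dube 170/757 × $94,200 = 21,154.56; Orozco 36/757 × $94,200 = 4,479.79; Nwosu 111/757 × $94,200 = 13,812.68; Becker 260/757 × $94,200 = 32,354.03.
Rounded to nearest $5: Marchetti $22,400; Dube $21,155; Orozco $4,480; Nwosu $13,815; Becker $32,355. Sum = $94,205.
Difference $94,200 − $94,205 = −$5 applied to largest allocation (Becker): Becker becomes $32,350.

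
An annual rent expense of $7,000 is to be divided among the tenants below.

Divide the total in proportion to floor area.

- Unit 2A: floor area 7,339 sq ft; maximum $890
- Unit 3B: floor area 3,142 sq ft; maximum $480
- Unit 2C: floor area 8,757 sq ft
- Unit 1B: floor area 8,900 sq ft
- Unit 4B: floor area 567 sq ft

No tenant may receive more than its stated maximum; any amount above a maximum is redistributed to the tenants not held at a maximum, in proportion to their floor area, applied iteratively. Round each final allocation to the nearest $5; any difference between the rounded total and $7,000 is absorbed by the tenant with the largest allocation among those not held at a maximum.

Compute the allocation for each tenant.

Unit 2A: $890; Unit 3B: $480; Unit 2C: $2,705; Unit 1B: $2,750; Unit 4B: $175

Total floor area = 28,705.
Pro-rata shares before constraints: Unit 2A 1,789.69; Unit 3B 766.21; Unit 2C 2,135.48; Unit 1B 2,170.35; Unit 4B 138.27.
Held at cap: Unit 2A ($890), Unit 3B ($480); balance $5,630 reallocated over remaining floor area 18,224.
Shares after redistribution: Unit 2C 2,705.33 → $2,705; Unit 1B 2,749.51 → $2,750; Unit 4B 175.17 → $175.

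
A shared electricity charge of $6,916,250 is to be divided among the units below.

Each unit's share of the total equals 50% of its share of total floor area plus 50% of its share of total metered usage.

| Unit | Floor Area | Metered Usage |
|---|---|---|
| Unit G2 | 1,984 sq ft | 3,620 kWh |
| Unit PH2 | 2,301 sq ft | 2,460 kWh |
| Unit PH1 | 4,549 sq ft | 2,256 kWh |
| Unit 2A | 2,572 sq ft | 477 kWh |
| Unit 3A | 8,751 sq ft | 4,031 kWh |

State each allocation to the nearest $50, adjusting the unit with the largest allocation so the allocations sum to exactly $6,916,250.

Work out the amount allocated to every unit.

Floor area total 20,157; metered usage total 12,844.
Combined weights (50% floor area + 50% metered usage): Unit G2 0.1901; Unit PH2 0.1528; Unit PH1 0.2007; Unit 2A 0.0824; Unit 3A 0.3740.
Proportional shares: Unit G2 1,315,024.68; Unit PH2 1,057,090.06; Unit PH1 1,387,830.77; Unit 2A 569,678.77; Unit 3A 2,586,625.71.
After rounding ($50): Unit G2 $1,315,000; Unit PH2 $1,057,100; Unit PH1 $1,387,850; Unit 2A $569,700; Unit 3A $2,586,650. Sum = $6,916,300.
Difference $6,916,250 − $6,916,300 = −$50 applied to largest allocation (Unit 3A): Unit 3A becomes $2,586,600.

Unit G2: $1,315,000 · Unit PH2: $1,057,100 · Unit PH1: $1,387,850 · Unit 2A: $569,700 · Unit 3A: $2,586,600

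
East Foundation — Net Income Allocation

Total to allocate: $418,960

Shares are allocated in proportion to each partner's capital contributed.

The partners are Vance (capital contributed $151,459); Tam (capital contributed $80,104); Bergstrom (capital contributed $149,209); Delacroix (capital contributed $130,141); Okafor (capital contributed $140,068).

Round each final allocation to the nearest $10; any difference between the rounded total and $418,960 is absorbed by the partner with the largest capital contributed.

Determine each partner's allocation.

Vance: $97,470; Tam: $51,550; Bergstrom: $96,030; Delacroix: $83,760; Okafor: $90,150

Combined capital contributed = 151,459 + 80,104 + 149,209 + 130,141 + 140,068 = 650,981.
Unrounded shares: Vance 97,476.37; Tam 51,553.54; Bergstrom 96,028.31; Delacroix 83,756.47; Okafor 90,145.32.
At nearest $10: Vance $97,480; Tam $51,550; Bergstrom $96,030; Delacroix $83,760; Okafor $90,150. Sum = $418,970.
Difference $418,960 − $418,970 = −$10 applied to largest capital contributed (Vance): Vance becomes $97,470.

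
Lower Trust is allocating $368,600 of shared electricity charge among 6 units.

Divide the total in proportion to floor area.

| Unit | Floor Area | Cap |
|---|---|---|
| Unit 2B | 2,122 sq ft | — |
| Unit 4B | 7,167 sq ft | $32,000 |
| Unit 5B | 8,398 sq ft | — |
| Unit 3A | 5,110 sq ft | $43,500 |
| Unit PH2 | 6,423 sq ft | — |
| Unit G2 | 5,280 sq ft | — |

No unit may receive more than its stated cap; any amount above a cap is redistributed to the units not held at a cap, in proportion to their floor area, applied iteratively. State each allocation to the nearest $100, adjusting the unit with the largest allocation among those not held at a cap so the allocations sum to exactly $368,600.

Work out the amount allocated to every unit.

Unit 2B: $28,000; Unit 4B: $32,000; Unit 5B: $110,800; Unit 3A: $43,500; Unit PH2: $84,700; Unit G2: $69,600

Sum of floor area: 34,500.
Pro-rata shares before constraints: Unit 2B 22,671.57; Unit 4B 76,572.64; Unit 5B 89,724.72; Unit 3A 54,595.54; Unit PH2 68,623.70; Unit G2 56,411.83.
Capped: Unit 4B ($32,000), Unit 3A ($43,500); residual $293,100 reallocated over remaining floor area 22,223.
Shares after redistribution: Unit 2B 27,987.14 → $28,000; Unit 5B 110,761.54 → $110,800; Unit PH2 84,713.19 → $84,700; Unit G2 69,638.12 → $69,600.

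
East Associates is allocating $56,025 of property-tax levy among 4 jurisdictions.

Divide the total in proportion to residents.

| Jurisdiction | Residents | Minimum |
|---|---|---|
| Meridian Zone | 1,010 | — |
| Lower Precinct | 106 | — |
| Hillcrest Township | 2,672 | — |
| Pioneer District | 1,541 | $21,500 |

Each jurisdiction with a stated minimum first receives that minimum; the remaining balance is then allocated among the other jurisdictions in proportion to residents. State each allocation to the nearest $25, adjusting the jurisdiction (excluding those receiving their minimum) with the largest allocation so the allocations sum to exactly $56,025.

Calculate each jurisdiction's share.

Meridian Zone: $9,200; Lower Precinct: $975; Hillcrest Township: $24,350; Pioneer District: $21,500

Guaranteed amounts: Pioneer District $21,500. Remaining pool $34,525.
Remaining pool split over remaining residents 3,788: Meridian Zone 9,205.45 → $9,200; Lower Precinct 966.12 → $975; Hillcrest Township 24,353.43 → $24,350.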